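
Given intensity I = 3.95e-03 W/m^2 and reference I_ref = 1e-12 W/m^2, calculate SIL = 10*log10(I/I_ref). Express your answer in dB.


I / I_ref = 3.95e-03 / 1e-12 = 3.95e+09
SIL = 10 * log10(3.95e+09) = 95.966 dB


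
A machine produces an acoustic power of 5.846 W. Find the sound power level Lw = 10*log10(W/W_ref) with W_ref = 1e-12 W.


W / W_ref = 5.846 / 1e-12 = 5.846e+12
Lw = 10 * log10(5.846e+12) = 127.67 dB


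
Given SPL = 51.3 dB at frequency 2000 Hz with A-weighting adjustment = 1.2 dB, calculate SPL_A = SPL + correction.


A-weighting table: 2000 Hz -> 1.2 dB correction
SPL_A = SPL + correction = 51.3 + (1.2) = 52.5 dBA


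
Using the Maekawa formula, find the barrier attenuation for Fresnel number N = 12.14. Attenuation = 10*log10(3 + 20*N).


3 + 20*N = 3 + 20*12.14 = 245.8
Att = 10*log10(245.8) = 23.906 dB


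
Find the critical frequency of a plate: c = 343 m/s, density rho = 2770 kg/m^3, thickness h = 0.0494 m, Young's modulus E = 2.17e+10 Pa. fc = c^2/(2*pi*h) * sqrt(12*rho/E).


12*rho/E = 12*2770/2.17e+10 = 1.5318e-06
sqrt(12*rho/E) = sqrt(1.5318e-06) = 0.00123766
c^2/(2*pi*h) = 343^2/(2*pi*0.0494) = 379037
fc = 379037 * 0.00123766 = 469.12 Hz


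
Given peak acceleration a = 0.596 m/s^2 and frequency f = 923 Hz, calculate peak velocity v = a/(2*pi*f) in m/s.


omega = 2*pi*f = 2*pi*923 = 5799.38 rad/s
v = a / omega = 0.596 / 5799.38 = 0.00010277 m/s


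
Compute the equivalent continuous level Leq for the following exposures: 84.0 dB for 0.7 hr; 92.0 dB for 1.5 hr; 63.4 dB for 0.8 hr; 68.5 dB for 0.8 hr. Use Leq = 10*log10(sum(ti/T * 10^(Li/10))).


T_total = 0.7 + 1.5 + 0.8 + 0.8 = 3.8 hr
(0.7/3.8) * 10^(84.0/10) = 4.62716e+07
(1.5/3.8) * 10^(92.0/10) = 6.25616e+08
(0.8/3.8) * 10^(63.4/10) = 460581
(0.8/3.8) * 10^(68.5/10) = 1.49041e+06
Sum = 4.62716e+07 + 6.25616e+08 + 460581 + 1.49041e+06 = 6.73839e+08
Leq = 10*log10(6.73839e+08) = 88.286 dB


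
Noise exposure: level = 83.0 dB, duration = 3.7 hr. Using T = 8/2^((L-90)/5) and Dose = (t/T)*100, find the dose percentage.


T_allowed = 8 / 2^((83.0 - 90)/5) = 21.1121 hr
Dose = 3.7 / 21.1121 * 100 = 17.525 %


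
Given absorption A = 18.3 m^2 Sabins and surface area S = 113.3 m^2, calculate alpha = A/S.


Absorption coefficient = absorbed power / incident power
alpha = A / S = 18.3 / 113.3 = 0.16152


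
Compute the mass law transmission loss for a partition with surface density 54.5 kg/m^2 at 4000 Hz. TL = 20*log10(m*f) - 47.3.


m * f = 54.5 * 4000 = 218000
20*log10(218000) = 106.769 dB
TL = 106.769 - 47.3 = 59.469 dB


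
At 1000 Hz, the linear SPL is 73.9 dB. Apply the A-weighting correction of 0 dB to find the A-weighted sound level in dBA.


A-weighting table: 1000 Hz -> 0 dB correction
SPL_A = SPL + correction = 73.9 + (0) = 73.9 dBA


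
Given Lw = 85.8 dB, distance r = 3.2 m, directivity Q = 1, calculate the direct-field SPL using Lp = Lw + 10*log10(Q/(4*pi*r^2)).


4*pi*r^2 = 4*pi*3.2^2 = 128.68 m^2
Q / (4*pi*r^2) = 1 / 128.68 = 0.00777122
Lp = 85.8 + 10*log10(0.00777122) = 64.705 dB


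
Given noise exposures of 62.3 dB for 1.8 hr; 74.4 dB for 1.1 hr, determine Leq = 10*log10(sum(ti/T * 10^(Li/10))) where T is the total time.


T_total = 1.8 + 1.1 = 2.9 hr
(1.8/2.9) * 10^(62.3/10) = 1.05408e+06
(1.1/2.9) * 10^(74.4/10) = 1.04471e+07
Sum = 1.05408e+06 + 1.04471e+07 = 1.15012e+07
Leq = 10*log10(1.15012e+07) = 70.607 dB


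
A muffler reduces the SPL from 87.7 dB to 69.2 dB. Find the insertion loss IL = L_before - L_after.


Insertion loss = SPL without muffler - SPL with muffler
IL = 87.7 - 69.2 = 18.5 dB


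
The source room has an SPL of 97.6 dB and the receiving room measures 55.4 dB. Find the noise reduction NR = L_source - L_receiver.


NR = L_source - L_receiver (difference between source and receiving room levels)
NR = 97.6 - 55.4 = 42.2 dB


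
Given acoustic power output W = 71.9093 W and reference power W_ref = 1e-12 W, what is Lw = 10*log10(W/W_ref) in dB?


W / W_ref = 71.9093 / 1e-12 = 7.19093e+13
Lw = 10 * log10(7.19093e+13) = 138.57 dB


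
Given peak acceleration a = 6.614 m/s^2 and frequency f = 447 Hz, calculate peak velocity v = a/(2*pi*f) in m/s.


omega = 2*pi*f = 2*pi*447 = 2808.58 rad/s
v = a / omega = 6.614 / 2808.58 = 0.0023549 m/s


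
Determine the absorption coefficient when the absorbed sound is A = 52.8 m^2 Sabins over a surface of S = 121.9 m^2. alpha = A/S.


Absorption coefficient = absorbed power / incident power
alpha = A / S = 52.8 / 121.9 = 0.43314


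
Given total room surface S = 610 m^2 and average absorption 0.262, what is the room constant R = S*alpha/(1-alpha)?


R = 610 * 0.262 / (1 - 0.262) = 216.56 m^2


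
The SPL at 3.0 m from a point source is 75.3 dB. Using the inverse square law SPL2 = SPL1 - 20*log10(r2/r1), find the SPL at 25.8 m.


r2/r1 = 25.8/3.0 = 8.6
Correction = 20*log10(8.6) = 18.69 dB
SPL2 = 75.3 - 18.69 = 56.61 dB


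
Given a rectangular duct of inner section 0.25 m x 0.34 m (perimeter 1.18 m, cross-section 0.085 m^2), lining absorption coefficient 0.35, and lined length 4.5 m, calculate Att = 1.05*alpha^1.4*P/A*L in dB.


alpha^1.4 = 0.35^1.4 = 0.229983
Attenuation rate = 1.05 * alpha^1.4 * P / A
= 1.05 * 0.229983 * 1.18 / 0.085 = 3.35234 dB/m
Total Att = 3.35234 * 4.5 = 15.086 dB


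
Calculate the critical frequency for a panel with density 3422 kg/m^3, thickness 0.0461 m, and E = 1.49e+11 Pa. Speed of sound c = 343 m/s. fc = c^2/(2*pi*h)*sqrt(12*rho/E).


12*rho/E = 12*3422/1.49e+11 = 2.75597e-07
sqrt(12*rho/E) = sqrt(2.75597e-07) = 0.000524973
c^2/(2*pi*h) = 343^2/(2*pi*0.0461) = 406170
fc = 406170 * 0.000524973 = 213.23 Hz


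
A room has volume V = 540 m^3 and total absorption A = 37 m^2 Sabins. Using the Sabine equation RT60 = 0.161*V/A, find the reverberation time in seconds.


RT60 = 0.161 * 540 / 37 = 2.3497 s


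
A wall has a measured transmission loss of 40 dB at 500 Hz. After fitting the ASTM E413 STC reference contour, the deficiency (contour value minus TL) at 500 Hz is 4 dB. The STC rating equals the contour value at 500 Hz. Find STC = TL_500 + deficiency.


By ASTM E413, STC = value of the fitted reference contour at 500 Hz.
Contour value at 500 Hz = TL_500 + deficiency = 40 + 4 = 44
STC = 44


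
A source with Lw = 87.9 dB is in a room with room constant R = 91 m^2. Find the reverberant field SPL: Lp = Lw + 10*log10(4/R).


4/R = 4/91 = 0.043956
Lp = 87.9 + 10*log10(0.043956) = 74.33 dB


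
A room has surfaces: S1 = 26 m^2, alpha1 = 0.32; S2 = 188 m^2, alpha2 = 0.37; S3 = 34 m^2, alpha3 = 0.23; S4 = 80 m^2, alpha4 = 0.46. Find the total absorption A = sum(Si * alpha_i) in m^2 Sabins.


26 * 0.32 = 8.32
188 * 0.37 = 69.56
34 * 0.23 = 7.82
80 * 0.46 = 36.8
A_total = 8.32 + 69.56 + 7.82 + 36.8 = 122.5 m^2


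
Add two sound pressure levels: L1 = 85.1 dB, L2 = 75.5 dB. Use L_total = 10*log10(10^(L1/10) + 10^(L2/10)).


10^(85.1/10) = 3.23594e+08
10^(75.5/10) = 3.54813e+07
Sum = 3.23594e+08 + 3.54813e+07 = 3.59075e+08
L_total = 10*log10(3.59075e+08) = 85.552 dB


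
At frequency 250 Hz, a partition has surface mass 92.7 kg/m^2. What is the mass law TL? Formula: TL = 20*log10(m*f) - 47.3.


m * f = 92.7 * 250 = 23175
20*log10(23175) = 87.3004 dB
TL = 87.3004 - 47.3 = 40 dB


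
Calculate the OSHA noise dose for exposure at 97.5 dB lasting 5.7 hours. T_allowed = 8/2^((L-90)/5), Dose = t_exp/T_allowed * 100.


T_allowed = 8 / 2^((97.5 - 90)/5) = 2.82843 hr
Dose = 5.7 / 2.82843 * 100 = 201.53 %


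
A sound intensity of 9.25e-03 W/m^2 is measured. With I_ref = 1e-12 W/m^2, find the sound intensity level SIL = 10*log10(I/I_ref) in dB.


I / I_ref = 9.25e-03 / 1e-12 = 9.25e+09
SIL = 10 * log10(9.25e+09) = 99.661 dB


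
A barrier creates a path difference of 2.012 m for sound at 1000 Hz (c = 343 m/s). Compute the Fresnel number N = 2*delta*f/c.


N = 2*delta*f/c = 2*delta/lambda, where lambda = c/f
lambda = 343 / 1000 = 0.343 m
N = 2 * 2.012 / 0.343 = 11.732


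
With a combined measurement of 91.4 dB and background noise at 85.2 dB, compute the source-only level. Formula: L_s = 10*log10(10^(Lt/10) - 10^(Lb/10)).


10^(91.4/10) = 1.38038e+09
10^(85.2/10) = 3.31131e+08
Difference = 1.38038e+09 - 3.31131e+08 = 1.04925e+09
L_source = 10*log10(1.04925e+09) = 90.209 dB


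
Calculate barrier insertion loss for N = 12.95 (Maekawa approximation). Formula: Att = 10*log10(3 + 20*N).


3 + 20*N = 3 + 20*12.95 = 262
Att = 10*log10(262) = 24.183 dB


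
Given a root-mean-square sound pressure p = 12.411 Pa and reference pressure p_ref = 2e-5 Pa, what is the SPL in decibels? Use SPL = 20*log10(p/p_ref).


p / p_ref = 12.411 / 2e-5 = 620550
SPL = 20 * log10(620550) = 115.86 dB


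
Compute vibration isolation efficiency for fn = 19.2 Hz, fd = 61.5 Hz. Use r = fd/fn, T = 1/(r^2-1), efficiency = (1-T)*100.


r = 61.5 / 19.2 = 3.20312
r^2 - 1 = 3.20312^2 - 1 = 9.25998
T = 1/9.25998 = 0.107992
Efficiency = (1 - 0.107992)*100 = 89.201 %


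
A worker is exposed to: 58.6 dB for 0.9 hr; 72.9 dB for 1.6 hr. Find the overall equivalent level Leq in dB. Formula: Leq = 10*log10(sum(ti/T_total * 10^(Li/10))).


T_total = 0.9 + 1.6 = 2.5 hr
(0.9/2.5) * 10^(58.6/10) = 260797
(1.6/2.5) * 10^(72.9/10) = 1.2479e+07
Sum = 260797 + 1.2479e+07 = 1.27398e+07
Leq = 10*log10(1.27398e+07) = 71.052 dB


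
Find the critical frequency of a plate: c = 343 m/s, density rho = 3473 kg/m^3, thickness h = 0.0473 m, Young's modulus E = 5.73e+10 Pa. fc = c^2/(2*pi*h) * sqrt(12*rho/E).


12*rho/E = 12*3473/5.73e+10 = 7.2733e-07
sqrt(12*rho/E) = sqrt(7.2733e-07) = 0.000852836
c^2/(2*pi*h) = 343^2/(2*pi*0.0473) = 395865
fc = 395865 * 0.000852836 = 337.61 Hz


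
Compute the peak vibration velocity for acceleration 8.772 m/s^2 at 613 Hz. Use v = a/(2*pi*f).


omega = 2*pi*f = 2*pi*613 = 3851.59 rad/s
v = a / omega = 8.772 / 3851.59 = 0.0022775 m/s


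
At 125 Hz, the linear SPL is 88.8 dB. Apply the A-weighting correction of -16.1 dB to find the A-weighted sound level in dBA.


A-weighting table: 125 Hz -> -16.1 dB correction
SPL_A = SPL + correction = 88.8 + (-16.1) = 72.7 dBA


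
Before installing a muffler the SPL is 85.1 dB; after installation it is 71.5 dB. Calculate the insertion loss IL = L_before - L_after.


Insertion loss = SPL without muffler - SPL with muffler
IL = 85.1 - 71.5 = 13.6 dB


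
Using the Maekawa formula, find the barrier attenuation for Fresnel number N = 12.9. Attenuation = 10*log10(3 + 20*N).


3 + 20*N = 3 + 20*12.9 = 261
Att = 10*log10(261) = 24.166 dB


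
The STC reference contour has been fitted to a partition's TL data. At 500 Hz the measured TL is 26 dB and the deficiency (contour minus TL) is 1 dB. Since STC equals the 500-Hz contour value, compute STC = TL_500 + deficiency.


By ASTM E413, STC = value of the fitted reference contour at 500 Hz.
Contour value at 500 Hz = TL_500 + deficiency = 26 + 1 = 27
STC = 27


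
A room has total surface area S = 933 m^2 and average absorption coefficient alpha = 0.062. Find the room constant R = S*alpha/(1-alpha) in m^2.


R = 933 * 0.062 / (1 - 0.062) = 61.67 m^2


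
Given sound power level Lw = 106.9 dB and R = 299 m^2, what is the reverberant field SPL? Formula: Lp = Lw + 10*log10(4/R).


4/R = 4/299 = 0.0133779
Lp = 106.9 + 10*log10(0.0133779) = 88.164 dB


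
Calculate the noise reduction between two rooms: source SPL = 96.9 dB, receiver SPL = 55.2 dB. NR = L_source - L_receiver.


NR = L_source - L_receiver (difference between source and receiving room levels)
NR = 96.9 - 55.2 = 41.7 dB


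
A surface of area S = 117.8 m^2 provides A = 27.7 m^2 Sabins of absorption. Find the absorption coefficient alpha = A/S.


Absorption coefficient = absorbed power / incident power
alpha = A / S = 27.7 / 117.8 = 0.23514


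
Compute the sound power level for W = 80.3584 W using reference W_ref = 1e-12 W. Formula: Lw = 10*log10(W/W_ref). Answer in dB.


W / W_ref = 80.3584 / 1e-12 = 8.03584e+13
Lw = 10 * log10(8.03584e+13) = 139.05 dB


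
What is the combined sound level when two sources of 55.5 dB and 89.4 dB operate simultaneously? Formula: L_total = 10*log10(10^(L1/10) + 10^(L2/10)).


10^(55.5/10) = 354813
10^(89.4/10) = 8.70964e+08
Sum = 354813 + 8.70964e+08 = 8.71319e+08
L_total = 10*log10(8.71319e+08) = 89.402 dB


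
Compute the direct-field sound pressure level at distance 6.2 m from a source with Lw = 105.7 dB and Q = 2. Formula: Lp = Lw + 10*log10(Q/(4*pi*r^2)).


4*pi*r^2 = 4*pi*6.2^2 = 483.051 m^2
Q / (4*pi*r^2) = 2 / 483.051 = 0.00414035
Lp = 105.7 + 10*log10(0.00414035) = 81.87 dB


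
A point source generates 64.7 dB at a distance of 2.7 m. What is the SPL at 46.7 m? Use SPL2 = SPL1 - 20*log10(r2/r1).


r2/r1 = 46.7/2.7 = 17.2963
Correction = 20*log10(17.2963) = 24.7591 dB
SPL2 = 64.7 - 24.7591 = 39.941 dB


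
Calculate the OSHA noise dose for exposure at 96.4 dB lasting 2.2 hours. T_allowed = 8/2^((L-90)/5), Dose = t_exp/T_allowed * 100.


T_allowed = 8 / 2^((96.4 - 90)/5) = 3.29436 hr
Dose = 2.2 / 3.29436 * 100 = 66.781 %


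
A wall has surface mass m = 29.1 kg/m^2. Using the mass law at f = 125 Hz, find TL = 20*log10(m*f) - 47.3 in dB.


m * f = 29.1 * 125 = 3637.5
20*log10(3637.5) = 71.2161 dB
TL = 71.2161 - 47.3 = 23.916 dB


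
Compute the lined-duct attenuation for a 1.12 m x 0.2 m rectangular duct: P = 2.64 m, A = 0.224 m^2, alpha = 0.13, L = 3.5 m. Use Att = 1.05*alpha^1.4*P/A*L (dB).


alpha^1.4 = 0.13^1.4 = 0.0574805
Attenuation rate = 1.05 * alpha^1.4 * P / A
= 1.05 * 0.0574805 * 2.64 / 0.224 = 0.711321 dB/m
Total Att = 0.711321 * 3.5 = 2.4896 dB


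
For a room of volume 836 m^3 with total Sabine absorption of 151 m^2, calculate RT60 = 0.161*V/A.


RT60 = 0.161 * 836 / 151 = 0.89136 s


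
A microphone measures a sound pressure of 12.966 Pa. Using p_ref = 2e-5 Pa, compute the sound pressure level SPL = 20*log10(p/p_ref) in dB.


p / p_ref = 12.966 / 2e-5 = 648300
SPL = 20 * log10(648300) = 116.24 dB


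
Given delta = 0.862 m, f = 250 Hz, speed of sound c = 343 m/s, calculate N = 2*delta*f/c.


N = 2*delta*f/c = 2*delta/lambda, where lambda = c/f
lambda = 343 / 250 = 1.372 m
N = 2 * 0.862 / 1.372 = 1.2566


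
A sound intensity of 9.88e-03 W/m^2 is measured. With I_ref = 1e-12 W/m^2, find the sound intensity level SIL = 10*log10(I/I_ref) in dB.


I / I_ref = 9.88e-03 / 1e-12 = 9.88e+09
SIL = 10 * log10(9.88e+09) = 99.948 dB


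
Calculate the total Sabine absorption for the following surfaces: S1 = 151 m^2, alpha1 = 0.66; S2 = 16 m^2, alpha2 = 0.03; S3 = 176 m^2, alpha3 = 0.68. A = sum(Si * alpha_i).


151 * 0.66 = 99.66
16 * 0.03 = 0.48
176 * 0.68 = 119.68
A_total = 99.66 + 0.48 + 119.68 = 219.82 m^2


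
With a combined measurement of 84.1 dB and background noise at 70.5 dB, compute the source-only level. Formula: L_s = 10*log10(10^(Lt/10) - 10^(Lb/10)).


10^(84.1/10) = 2.5704e+08
10^(70.5/10) = 1.12202e+07
Difference = 2.5704e+08 - 1.12202e+07 = 2.4582e+08
L_source = 10*log10(2.4582e+08) = 83.906 dB


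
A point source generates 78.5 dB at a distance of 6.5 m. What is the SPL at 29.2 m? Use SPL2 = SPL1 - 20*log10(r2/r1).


r2/r1 = 29.2/6.5 = 4.49231
Correction = 20*log10(4.49231) = 13.0494 dB
SPL2 = 78.5 - 13.0494 = 65.451 dB


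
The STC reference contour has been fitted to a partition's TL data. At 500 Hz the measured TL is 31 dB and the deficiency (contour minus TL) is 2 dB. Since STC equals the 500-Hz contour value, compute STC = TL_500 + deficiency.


By ASTM E413, STC = value of the fitted reference contour at 500 Hz.
Contour value at 500 Hz = TL_500 + deficiency = 31 + 2 = 33
STC = 33


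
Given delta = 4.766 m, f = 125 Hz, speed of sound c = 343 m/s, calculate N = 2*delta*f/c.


N = 2*delta*f/c = 2*delta/lambda, where lambda = c/f
lambda = 343 / 125 = 2.744 m
N = 2 * 4.766 / 2.744 = 3.4738


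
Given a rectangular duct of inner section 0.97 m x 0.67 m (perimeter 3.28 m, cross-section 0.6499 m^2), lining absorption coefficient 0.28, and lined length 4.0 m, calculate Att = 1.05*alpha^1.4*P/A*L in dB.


alpha^1.4 = 0.28^1.4 = 0.168276
Attenuation rate = 1.05 * alpha^1.4 * P / A
= 1.05 * 0.168276 * 3.28 / 0.6499 = 0.891741 dB/m
Total Att = 0.891741 * 4.0 = 3.567 dB


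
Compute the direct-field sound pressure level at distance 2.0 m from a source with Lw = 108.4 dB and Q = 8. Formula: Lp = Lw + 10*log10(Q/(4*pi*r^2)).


4*pi*r^2 = 4*pi*2.0^2 = 50.2655 m^2
Q / (4*pi*r^2) = 8 / 50.2655 = 0.159155
Lp = 108.4 + 10*log10(0.159155) = 100.42 dB


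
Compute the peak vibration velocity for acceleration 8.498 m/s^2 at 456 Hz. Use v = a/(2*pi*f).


omega = 2*pi*f = 2*pi*456 = 2865.13 rad/s
v = a / omega = 8.498 / 2865.13 = 0.002966 m/s


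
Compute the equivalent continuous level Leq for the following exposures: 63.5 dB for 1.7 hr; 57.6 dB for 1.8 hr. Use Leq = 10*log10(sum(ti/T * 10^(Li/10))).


T_total = 1.7 + 1.8 = 3.5 hr
(1.7/3.5) * 10^(63.5/10) = 1.08738e+06
(1.8/3.5) * 10^(57.6/10) = 295941
Sum = 1.08738e+06 + 295941 = 1.38332e+06
Leq = 10*log10(1.38332e+06) = 61.409 dB


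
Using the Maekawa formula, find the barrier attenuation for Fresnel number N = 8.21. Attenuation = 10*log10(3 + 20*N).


3 + 20*N = 3 + 20*8.21 = 167.2
Att = 10*log10(167.2) = 22.232 dB


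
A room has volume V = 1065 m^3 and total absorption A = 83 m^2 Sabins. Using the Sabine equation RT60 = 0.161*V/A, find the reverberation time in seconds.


RT60 = 0.161 * 1065 / 83 = 2.0658 s


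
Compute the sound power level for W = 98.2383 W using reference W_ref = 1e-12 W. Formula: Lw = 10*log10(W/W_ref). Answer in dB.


W / W_ref = 98.2383 / 1e-12 = 9.82383e+13
Lw = 10 * log10(9.82383e+13) = 139.92 dB


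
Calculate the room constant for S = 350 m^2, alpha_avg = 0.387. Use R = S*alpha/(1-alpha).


R = 350 * 0.387 / (1 - 0.387) = 220.96 m^2


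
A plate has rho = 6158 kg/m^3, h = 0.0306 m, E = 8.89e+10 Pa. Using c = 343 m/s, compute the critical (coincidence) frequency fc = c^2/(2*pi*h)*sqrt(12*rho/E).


12*rho/E = 12*6158/8.89e+10 = 8.31226e-07
sqrt(12*rho/E) = sqrt(8.31226e-07) = 0.000911716
c^2/(2*pi*h) = 343^2/(2*pi*0.0306) = 611909
fc = 611909 * 0.000911716 = 557.89 Hz


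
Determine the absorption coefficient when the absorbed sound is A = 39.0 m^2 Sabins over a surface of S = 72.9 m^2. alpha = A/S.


Absorption coefficient = absorbed power / incident power
alpha = A / S = 39.0 / 72.9 = 0.53498


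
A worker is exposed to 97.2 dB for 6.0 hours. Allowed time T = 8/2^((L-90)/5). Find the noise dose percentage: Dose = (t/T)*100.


T_allowed = 8 / 2^((97.2 - 90)/5) = 2.94854 hr
Dose = 6.0 / 2.94854 * 100 = 203.49 %


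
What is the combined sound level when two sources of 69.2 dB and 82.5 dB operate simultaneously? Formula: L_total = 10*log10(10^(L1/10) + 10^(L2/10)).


10^(69.2/10) = 8.31764e+06
10^(82.5/10) = 1.77828e+08
Sum = 8.31764e+06 + 1.77828e+08 = 1.86146e+08
L_total = 10*log10(1.86146e+08) = 82.699 dB


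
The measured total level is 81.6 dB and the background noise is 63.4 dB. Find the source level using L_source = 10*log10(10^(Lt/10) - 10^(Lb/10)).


10^(81.6/10) = 1.44544e+08
10^(63.4/10) = 2.18776e+06
Difference = 1.44544e+08 - 2.18776e+06 = 1.42356e+08
L_source = 10*log10(1.42356e+08) = 81.534 dB


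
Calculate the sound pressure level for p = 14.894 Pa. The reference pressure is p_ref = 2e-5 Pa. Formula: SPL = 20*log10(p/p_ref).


p / p_ref = 14.894 / 2e-5 = 744700
SPL = 20 * log10(744700) = 117.44 dB


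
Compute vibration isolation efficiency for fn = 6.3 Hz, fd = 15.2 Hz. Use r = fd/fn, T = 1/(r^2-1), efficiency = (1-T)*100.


r = 15.2 / 6.3 = 2.4127
r^2 - 1 = 2.4127^2 - 1 = 4.82112
T = 1/4.82112 = 0.207421
Efficiency = (1 - 0.207421)*100 = 79.258 %


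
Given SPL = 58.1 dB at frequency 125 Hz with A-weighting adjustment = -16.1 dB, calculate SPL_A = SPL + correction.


A-weighting table: 125 Hz -> -16.1 dB correction
SPL_A = SPL + correction = 58.1 + (-16.1) = 42 dBA


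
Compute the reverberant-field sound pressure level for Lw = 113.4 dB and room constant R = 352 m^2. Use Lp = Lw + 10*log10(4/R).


4/R = 4/352 = 0.0113636
Lp = 113.4 + 10*log10(0.0113636) = 93.955 dB


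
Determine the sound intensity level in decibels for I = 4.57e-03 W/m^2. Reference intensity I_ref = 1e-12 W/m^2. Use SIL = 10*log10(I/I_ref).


I / I_ref = 4.57e-03 / 1e-12 = 4.57e+09
SIL = 10 * log10(4.57e+09) = 96.599 dB


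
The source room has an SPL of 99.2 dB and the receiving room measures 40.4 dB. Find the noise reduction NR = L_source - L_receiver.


NR = L_source - L_receiver (difference between source and receiving room levels)
NR = 99.2 - 40.4 = 58.8 dB


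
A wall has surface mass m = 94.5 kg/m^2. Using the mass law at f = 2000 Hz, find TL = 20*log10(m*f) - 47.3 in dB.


m * f = 94.5 * 2000 = 189000
20*log10(189000) = 105.529 dB
TL = 105.529 - 47.3 = 58.229 dB


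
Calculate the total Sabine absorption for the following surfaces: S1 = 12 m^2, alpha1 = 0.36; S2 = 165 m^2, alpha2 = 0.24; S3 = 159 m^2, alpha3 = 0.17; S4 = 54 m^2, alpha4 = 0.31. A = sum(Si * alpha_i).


12 * 0.36 = 4.32
165 * 0.24 = 39.6
159 * 0.17 = 27.03
54 * 0.31 = 16.74
A_total = 4.32 + 39.6 + 27.03 + 16.74 = 87.69 m^2


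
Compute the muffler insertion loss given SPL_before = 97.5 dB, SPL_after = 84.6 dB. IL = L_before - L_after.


Insertion loss = SPL without muffler - SPL with muffler
IL = 97.5 - 84.6 = 12.9 dB


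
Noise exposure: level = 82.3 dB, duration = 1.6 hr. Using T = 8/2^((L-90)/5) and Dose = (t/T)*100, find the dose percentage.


T_allowed = 8 / 2^((82.3 - 90)/5) = 23.2636 hr
Dose = 1.6 / 23.2636 * 100 = 6.8777 %


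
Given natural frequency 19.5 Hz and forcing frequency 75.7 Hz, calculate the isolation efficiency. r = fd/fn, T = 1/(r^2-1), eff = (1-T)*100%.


r = 75.7 / 19.5 = 3.88205
r^2 - 1 = 3.88205^2 - 1 = 14.0703
T = 1/14.0703 = 0.0710717
Efficiency = (1 - 0.0710717)*100 = 92.893 %


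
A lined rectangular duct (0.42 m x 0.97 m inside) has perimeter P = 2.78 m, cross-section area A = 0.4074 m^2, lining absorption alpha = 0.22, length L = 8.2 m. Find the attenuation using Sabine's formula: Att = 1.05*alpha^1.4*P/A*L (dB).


alpha^1.4 = 0.22^1.4 = 0.120058
Attenuation rate = 1.05 * alpha^1.4 * P / A
= 1.05 * 0.120058 * 2.78 / 0.4074 = 0.860209 dB/m
Total Att = 0.860209 * 8.2 = 7.0537 dB


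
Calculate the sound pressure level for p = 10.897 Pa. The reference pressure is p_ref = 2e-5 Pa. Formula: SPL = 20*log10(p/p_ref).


p / p_ref = 10.897 / 2e-5 = 544850
SPL = 20 * log10(544850) = 114.73 dB


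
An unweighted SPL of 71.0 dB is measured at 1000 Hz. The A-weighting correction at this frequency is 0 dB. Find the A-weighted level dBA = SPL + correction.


A-weighting table: 1000 Hz -> 0 dB correction
SPL_A = SPL + correction = 71.0 + (0) = 71 dBA


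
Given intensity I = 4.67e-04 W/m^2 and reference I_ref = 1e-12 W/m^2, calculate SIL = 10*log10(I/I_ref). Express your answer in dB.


I / I_ref = 4.67e-04 / 1e-12 = 4.67e+08
SIL = 10 * log10(4.67e+08) = 86.693 dB


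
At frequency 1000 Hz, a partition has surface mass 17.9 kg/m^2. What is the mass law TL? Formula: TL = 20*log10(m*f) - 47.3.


m * f = 17.9 * 1000 = 17900
20*log10(17900) = 85.0571 dB
TL = 85.0571 - 47.3 = 37.757 dB


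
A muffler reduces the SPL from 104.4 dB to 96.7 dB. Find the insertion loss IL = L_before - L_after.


Insertion loss = SPL without muffler - SPL with muffler
IL = 104.4 - 96.7 = 7.7 dB


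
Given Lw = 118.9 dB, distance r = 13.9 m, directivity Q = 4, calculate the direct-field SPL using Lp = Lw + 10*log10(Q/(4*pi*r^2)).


4*pi*r^2 = 4*pi*13.9^2 = 2427.95 m^2
Q / (4*pi*r^2) = 4 / 2427.95 = 0.00164748
Lp = 118.9 + 10*log10(0.00164748) = 91.068 dB


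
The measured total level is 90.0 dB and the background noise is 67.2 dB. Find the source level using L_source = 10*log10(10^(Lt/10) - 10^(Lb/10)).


10^(90.0/10) = 1e+09
10^(67.2/10) = 5.24807e+06
Difference = 1e+09 - 5.24807e+06 = 9.94752e+08
L_source = 10*log10(9.94752e+08) = 89.977 dB


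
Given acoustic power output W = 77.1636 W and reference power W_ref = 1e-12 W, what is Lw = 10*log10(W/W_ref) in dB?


W / W_ref = 77.1636 / 1e-12 = 7.71636e+13
Lw = 10 * log10(7.71636e+13) = 138.87 dB


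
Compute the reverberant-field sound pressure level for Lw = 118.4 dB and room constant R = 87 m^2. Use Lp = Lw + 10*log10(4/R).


4/R = 4/87 = 0.045977
Lp = 118.4 + 10*log10(0.045977) = 105.03 dB


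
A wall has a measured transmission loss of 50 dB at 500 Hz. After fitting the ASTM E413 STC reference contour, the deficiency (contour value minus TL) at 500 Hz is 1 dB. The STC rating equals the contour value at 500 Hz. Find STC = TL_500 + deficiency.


By ASTM E413, STC = value of the fitted reference contour at 500 Hz.
Contour value at 500 Hz = TL_500 + deficiency = 50 + 1 = 51
STC = 51


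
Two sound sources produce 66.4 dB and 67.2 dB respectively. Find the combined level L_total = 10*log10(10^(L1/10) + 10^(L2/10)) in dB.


10^(66.4/10) = 4.36516e+06
10^(67.2/10) = 5.24807e+06
Sum = 4.36516e+06 + 5.24807e+06 = 9.61323e+06
L_total = 10*log10(9.61323e+06) = 69.829 dB


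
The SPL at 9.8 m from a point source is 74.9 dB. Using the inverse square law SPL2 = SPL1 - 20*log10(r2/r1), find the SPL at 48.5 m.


r2/r1 = 48.5/9.8 = 4.94898
Correction = 20*log10(4.94898) = 13.8903 dB
SPL2 = 74.9 - 13.8903 = 61.01 dB


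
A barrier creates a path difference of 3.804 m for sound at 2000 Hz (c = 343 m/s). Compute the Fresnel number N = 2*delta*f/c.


N = 2*delta*f/c = 2*delta/lambda, where lambda = c/f
lambda = 343 / 2000 = 0.1715 m
N = 2 * 3.804 / 0.1715 = 44.362


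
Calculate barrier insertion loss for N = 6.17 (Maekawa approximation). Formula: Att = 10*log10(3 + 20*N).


3 + 20*N = 3 + 20*6.17 = 126.4
Att = 10*log10(126.4) = 21.017 dB


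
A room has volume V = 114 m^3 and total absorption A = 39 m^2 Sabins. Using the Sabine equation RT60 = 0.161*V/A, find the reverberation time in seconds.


RT60 = 0.161 * 114 / 39 = 0.47062 s


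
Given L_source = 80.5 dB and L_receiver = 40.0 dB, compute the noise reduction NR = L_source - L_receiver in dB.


NR = L_source - L_receiver (difference between source and receiving room levels)
NR = 80.5 - 40.0 = 40.5 dB


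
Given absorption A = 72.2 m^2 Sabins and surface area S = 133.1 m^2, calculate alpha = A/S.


Absorption coefficient = absorbed power / incident power
alpha = A / S = 72.2 / 133.1 = 0.54245


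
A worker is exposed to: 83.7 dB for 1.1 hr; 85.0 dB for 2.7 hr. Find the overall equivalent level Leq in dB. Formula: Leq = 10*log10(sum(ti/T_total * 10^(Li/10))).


T_total = 1.1 + 2.7 = 3.8 hr
(1.1/3.8) * 10^(83.7/10) = 6.78593e+07
(2.7/3.8) * 10^(85.0/10) = 2.24688e+08
Sum = 6.78593e+07 + 2.24688e+08 = 2.92547e+08
Leq = 10*log10(2.92547e+08) = 84.662 dB


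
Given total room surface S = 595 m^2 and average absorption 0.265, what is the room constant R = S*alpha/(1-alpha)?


R = 595 * 0.265 / (1 - 0.265) = 214.52 m^2


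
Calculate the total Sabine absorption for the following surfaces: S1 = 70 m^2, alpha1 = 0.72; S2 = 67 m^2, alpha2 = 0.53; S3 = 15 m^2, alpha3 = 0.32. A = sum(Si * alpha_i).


70 * 0.72 = 50.4
67 * 0.53 = 35.51
15 * 0.32 = 4.8
A_total = 50.4 + 35.51 + 4.8 = 90.71 m^2


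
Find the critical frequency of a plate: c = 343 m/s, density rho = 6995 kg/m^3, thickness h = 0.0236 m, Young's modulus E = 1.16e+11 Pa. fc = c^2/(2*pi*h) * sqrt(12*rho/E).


12*rho/E = 12*6995/1.16e+11 = 7.23621e-07
sqrt(12*rho/E) = sqrt(7.23621e-07) = 0.000850659
c^2/(2*pi*h) = 343^2/(2*pi*0.0236) = 793408
fc = 793408 * 0.000850659 = 674.92 Hz


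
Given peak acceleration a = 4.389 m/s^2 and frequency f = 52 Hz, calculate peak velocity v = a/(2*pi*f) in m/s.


omega = 2*pi*f = 2*pi*52 = 326.726 rad/s
v = a / omega = 4.389 / 326.726 = 0.013433 m/s


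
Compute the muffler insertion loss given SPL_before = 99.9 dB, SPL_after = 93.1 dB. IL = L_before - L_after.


Insertion loss = SPL without muffler - SPL with muffler
IL = 99.9 - 93.1 = 6.8 dB


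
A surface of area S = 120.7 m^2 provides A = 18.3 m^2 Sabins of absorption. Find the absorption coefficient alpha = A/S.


Absorption coefficient = absorbed power / incident power
alpha = A / S = 18.3 / 120.7 = 0.15162


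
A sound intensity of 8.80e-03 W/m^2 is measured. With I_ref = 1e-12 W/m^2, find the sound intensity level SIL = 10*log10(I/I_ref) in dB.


I / I_ref = 8.80e-03 / 1e-12 = 8.8e+09
SIL = 10 * log10(8.8e+09) = 99.445 dB


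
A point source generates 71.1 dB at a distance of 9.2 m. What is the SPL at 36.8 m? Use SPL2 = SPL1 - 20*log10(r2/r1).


r2/r1 = 36.8/9.2 = 4
Correction = 20*log10(4) = 12.0412 dB
SPL2 = 71.1 - 12.0412 = 59.059 dB


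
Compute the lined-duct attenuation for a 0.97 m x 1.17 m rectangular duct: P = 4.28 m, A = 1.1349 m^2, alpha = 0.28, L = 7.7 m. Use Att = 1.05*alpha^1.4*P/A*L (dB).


alpha^1.4 = 0.28^1.4 = 0.168276
Attenuation rate = 1.05 * alpha^1.4 * P / A
= 1.05 * 0.168276 * 4.28 / 1.1349 = 0.666343 dB/m
Total Att = 0.666343 * 7.7 = 5.1308 dB


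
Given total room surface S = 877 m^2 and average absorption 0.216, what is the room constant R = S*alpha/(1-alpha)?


R = 877 * 0.216 / (1 - 0.216) = 241.62 m^2


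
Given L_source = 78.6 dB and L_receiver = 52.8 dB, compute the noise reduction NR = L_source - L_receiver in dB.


NR = L_source - L_receiver (difference between source and receiving room levels)
NR = 78.6 - 52.8 = 25.8 dB


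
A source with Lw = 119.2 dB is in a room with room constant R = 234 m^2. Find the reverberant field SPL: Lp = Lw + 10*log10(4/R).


4/R = 4/234 = 0.017094
Lp = 119.2 + 10*log10(0.017094) = 101.53 dB


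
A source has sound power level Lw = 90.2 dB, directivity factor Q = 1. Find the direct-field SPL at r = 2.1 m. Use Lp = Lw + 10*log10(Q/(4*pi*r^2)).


4*pi*r^2 = 4*pi*2.1^2 = 55.4177 m^2
Q / (4*pi*r^2) = 1 / 55.4177 = 0.0180448
Lp = 90.2 + 10*log10(0.0180448) = 72.764 dB


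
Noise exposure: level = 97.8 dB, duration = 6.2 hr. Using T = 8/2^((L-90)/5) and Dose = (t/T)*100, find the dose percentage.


T_allowed = 8 / 2^((97.8 - 90)/5) = 2.71321 hr
Dose = 6.2 / 2.71321 * 100 = 228.51 %


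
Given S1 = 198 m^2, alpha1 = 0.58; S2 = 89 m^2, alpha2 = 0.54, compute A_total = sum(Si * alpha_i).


198 * 0.58 = 114.84
89 * 0.54 = 48.06
A_total = 114.84 + 48.06 = 162.9 m^2


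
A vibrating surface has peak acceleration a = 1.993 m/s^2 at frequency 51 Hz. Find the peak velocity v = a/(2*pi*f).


omega = 2*pi*f = 2*pi*51 = 320.442 rad/s
v = a / omega = 1.993 / 320.442 = 0.0062195 m/s


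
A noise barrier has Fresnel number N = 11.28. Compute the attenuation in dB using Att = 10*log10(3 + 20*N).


3 + 20*N = 3 + 20*11.28 = 228.6
Att = 10*log10(228.6) = 23.591 dB


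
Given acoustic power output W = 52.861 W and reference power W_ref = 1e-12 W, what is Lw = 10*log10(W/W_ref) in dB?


W / W_ref = 52.861 / 1e-12 = 5.2861e+13
Lw = 10 * log10(5.2861e+13) = 137.23 dB


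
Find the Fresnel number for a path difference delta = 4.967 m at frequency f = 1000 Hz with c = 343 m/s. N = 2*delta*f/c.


N = 2*delta*f/c = 2*delta/lambda, where lambda = c/f
lambda = 343 / 1000 = 0.343 m
N = 2 * 4.967 / 0.343 = 28.962


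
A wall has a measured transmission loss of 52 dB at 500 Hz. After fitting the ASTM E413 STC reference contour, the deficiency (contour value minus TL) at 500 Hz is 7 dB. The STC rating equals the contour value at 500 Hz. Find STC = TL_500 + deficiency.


By ASTM E413, STC = value of the fitted reference contour at 500 Hz.
Contour value at 500 Hz = TL_500 + deficiency = 52 + 7 = 59
STC = 59


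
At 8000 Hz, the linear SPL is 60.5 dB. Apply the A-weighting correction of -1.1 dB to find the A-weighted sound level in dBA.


A-weighting table: 8000 Hz -> -1.1 dB correction
SPL_A = SPL + correction = 60.5 + (-1.1) = 59.4 dBA


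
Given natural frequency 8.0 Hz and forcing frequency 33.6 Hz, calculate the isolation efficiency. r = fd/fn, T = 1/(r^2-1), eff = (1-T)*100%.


r = 33.6 / 8.0 = 4.2
r^2 - 1 = 4.2^2 - 1 = 16.64
T = 1/16.64 = 0.0600962
Efficiency = (1 - 0.0600962)*100 = 93.99 %


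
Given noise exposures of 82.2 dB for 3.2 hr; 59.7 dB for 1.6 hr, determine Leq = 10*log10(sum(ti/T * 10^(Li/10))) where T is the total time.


T_total = 3.2 + 1.6 = 4.8 hr
(3.2/4.8) * 10^(82.2/10) = 1.10639e+08
(1.6/4.8) * 10^(59.7/10) = 311085
Sum = 1.10639e+08 + 311085 = 1.1095e+08
Leq = 10*log10(1.1095e+08) = 80.451 dB


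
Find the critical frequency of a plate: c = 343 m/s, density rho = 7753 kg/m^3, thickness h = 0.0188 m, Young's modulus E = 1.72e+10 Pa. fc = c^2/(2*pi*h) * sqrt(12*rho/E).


12*rho/E = 12*7753/1.72e+10 = 5.40907e-06
sqrt(12*rho/E) = sqrt(5.40907e-06) = 0.00232574
c^2/(2*pi*h) = 343^2/(2*pi*0.0188) = 995980
fc = 995980 * 0.00232574 = 2316.4 Hz


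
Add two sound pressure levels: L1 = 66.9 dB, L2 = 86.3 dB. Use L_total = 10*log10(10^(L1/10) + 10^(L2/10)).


10^(66.9/10) = 4.89779e+06
10^(86.3/10) = 4.2658e+08
Sum = 4.89779e+06 + 4.2658e+08 = 4.31478e+08
L_total = 10*log10(4.31478e+08) = 86.35 dB


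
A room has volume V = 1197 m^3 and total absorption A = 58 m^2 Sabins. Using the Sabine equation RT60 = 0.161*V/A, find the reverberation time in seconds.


RT60 = 0.161 * 1197 / 58 = 3.3227 s


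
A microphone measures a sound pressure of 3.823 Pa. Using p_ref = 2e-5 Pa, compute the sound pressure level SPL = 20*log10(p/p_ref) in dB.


p / p_ref = 3.823 / 2e-5 = 191150
SPL = 20 * log10(191150) = 105.63 dB


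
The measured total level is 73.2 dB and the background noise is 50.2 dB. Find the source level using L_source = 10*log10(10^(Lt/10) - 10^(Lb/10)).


10^(73.2/10) = 2.0893e+07
10^(50.2/10) = 104713
Difference = 2.0893e+07 - 104713 = 2.07883e+07
L_source = 10*log10(2.07883e+07) = 73.178 dB


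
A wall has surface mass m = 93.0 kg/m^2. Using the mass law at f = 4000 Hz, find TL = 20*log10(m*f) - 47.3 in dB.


m * f = 93.0 * 4000 = 372000
20*log10(372000) = 111.411 dB
TL = 111.411 - 47.3 = 64.111 dB


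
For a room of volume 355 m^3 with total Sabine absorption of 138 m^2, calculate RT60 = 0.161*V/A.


RT60 = 0.161 * 355 / 138 = 0.41417 s


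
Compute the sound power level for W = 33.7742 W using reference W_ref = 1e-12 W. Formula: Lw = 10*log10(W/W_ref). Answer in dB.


W / W_ref = 33.7742 / 1e-12 = 3.37742e+13
Lw = 10 * log10(3.37742e+13) = 135.29 dB


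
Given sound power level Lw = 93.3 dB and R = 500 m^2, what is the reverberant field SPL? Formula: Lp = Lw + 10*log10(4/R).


4/R = 4/500 = 0.008
Lp = 93.3 + 10*log10(0.008) = 72.331 dB


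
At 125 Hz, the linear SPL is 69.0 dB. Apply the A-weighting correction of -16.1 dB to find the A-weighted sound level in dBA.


A-weighting table: 125 Hz -> -16.1 dB correction
SPL_A = SPL + correction = 69.0 + (-16.1) = 52.9 dBA


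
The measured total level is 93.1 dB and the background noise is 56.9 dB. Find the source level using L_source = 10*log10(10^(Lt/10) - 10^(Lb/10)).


10^(93.1/10) = 2.04174e+09
10^(56.9/10) = 489779
Difference = 2.04174e+09 - 489779 = 2.04125e+09
L_source = 10*log10(2.04125e+09) = 93.099 dB


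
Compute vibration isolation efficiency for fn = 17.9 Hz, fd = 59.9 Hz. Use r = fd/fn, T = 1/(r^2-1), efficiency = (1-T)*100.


r = 59.9 / 17.9 = 3.34637
r^2 - 1 = 3.34637^2 - 1 = 10.1982
T = 1/10.1982 = 0.0980565
Efficiency = (1 - 0.0980565)*100 = 90.194 %


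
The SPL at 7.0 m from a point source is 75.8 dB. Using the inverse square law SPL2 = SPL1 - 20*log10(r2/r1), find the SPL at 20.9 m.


r2/r1 = 20.9/7.0 = 2.98571
Correction = 20*log10(2.98571) = 9.50095 dB
SPL2 = 75.8 - 9.50095 = 66.299 dB


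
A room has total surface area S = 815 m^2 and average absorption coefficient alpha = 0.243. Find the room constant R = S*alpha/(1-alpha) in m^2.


R = 815 * 0.243 / (1 - 0.243) = 261.62 m^2


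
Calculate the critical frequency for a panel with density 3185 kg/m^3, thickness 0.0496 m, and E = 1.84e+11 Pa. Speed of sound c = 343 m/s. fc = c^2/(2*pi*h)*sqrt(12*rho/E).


12*rho/E = 12*3185/1.84e+11 = 2.07717e-07
sqrt(12*rho/E) = sqrt(2.07717e-07) = 0.00045576
c^2/(2*pi*h) = 343^2/(2*pi*0.0496) = 377508
fc = 377508 * 0.00045576 = 172.05 Hz


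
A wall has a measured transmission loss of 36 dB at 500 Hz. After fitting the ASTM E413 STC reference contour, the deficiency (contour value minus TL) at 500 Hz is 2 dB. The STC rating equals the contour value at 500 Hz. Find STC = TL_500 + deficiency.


By ASTM E413, STC = value of the fitted reference contour at 500 Hz.
Contour value at 500 Hz = TL_500 + deficiency = 36 + 2 = 38
STC = 38


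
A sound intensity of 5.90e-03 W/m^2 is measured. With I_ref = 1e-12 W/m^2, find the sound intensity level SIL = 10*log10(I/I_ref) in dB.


I / I_ref = 5.90e-03 / 1e-12 = 5.9e+09
SIL = 10 * log10(5.9e+09) = 97.709 dB


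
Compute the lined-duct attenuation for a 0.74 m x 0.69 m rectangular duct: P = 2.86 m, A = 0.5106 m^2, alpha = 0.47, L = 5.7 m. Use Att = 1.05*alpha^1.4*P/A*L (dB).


alpha^1.4 = 0.47^1.4 = 0.347486
Attenuation rate = 1.05 * alpha^1.4 * P / A
= 1.05 * 0.347486 * 2.86 / 0.5106 = 2.04368 dB/m
Total Att = 2.04368 * 5.7 = 11.649 dB


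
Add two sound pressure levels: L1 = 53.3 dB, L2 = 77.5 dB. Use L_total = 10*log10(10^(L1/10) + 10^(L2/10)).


10^(53.3/10) = 213796
10^(77.5/10) = 5.62341e+07
Sum = 213796 + 5.62341e+07 = 5.64479e+07
L_total = 10*log10(5.64479e+07) = 77.516 dB


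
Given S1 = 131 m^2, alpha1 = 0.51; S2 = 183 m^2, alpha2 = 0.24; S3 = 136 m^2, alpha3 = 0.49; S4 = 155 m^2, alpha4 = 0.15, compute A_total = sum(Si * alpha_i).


131 * 0.51 = 66.81
183 * 0.24 = 43.92
136 * 0.49 = 66.64
155 * 0.15 = 23.25
A_total = 66.81 + 43.92 + 66.64 + 23.25 = 200.62 m^2


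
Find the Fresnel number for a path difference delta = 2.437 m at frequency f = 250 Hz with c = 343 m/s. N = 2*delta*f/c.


N = 2*delta*f/c = 2*delta/lambda, where lambda = c/f
lambda = 343 / 250 = 1.372 m
N = 2 * 2.437 / 1.372 = 3.5525


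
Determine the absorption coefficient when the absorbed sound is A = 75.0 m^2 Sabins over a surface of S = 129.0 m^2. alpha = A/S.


Absorption coefficient = absorbed power / incident power
alpha = A / S = 75.0 / 129.0 = 0.5814


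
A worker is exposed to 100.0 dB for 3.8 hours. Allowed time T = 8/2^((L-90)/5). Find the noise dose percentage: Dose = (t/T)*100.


T_allowed = 8 / 2^((100.0 - 90)/5) = 2 hr
Dose = 3.8 / 2 * 100 = 190 %


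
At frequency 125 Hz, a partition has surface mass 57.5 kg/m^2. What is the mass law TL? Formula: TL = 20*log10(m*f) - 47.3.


m * f = 57.5 * 125 = 7187.5
20*log10(7187.5) = 77.1316 dB
TL = 77.1316 - 47.3 = 29.832 dB


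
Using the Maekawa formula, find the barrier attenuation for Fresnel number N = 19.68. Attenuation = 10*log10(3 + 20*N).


3 + 20*N = 3 + 20*19.68 = 396.6
Att = 10*log10(396.6) = 25.984 dB


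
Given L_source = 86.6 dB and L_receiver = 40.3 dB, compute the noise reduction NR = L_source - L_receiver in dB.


NR = L_source - L_receiver (difference between source and receiving room levels)
NR = 86.6 - 40.3 = 46.3 dB


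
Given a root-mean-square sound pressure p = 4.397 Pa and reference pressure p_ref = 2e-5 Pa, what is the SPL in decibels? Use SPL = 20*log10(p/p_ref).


p / p_ref = 4.397 / 2e-5 = 219850
SPL = 20 * log10(219850) = 106.84 dB


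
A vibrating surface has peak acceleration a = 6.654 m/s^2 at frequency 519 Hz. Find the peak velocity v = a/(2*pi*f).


omega = 2*pi*f = 2*pi*519 = 3260.97 rad/s
v = a / omega = 6.654 / 3260.97 = 0.0020405 m/s


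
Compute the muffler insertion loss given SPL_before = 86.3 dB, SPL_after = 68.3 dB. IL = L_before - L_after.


Insertion loss = SPL without muffler - SPL with muffler
IL = 86.3 - 68.3 = 18 dB
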